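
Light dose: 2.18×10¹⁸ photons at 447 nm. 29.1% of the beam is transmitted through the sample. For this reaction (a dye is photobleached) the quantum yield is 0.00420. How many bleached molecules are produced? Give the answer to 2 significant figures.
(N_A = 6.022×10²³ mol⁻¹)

6.5×10¹⁵ bleached molecules

Moles of photons: 2.18×10¹⁸ / 6.022×10²³ = 3.620×10⁻⁶ mol.
Fraction absorbed: 1 − 29.1/100 = 0.7090.
Photons absorbed: 0.7090 × 3.620×10⁻⁶ = 2.567×10⁻⁶ mol.
Product: Φ × n_abs = 0.00420 × 2.567×10⁻⁶ = 1.078×10⁻⁸ mol.
As a count: 1.078×10⁻⁸ × 6.022×10²³ = 6.5×10¹⁵.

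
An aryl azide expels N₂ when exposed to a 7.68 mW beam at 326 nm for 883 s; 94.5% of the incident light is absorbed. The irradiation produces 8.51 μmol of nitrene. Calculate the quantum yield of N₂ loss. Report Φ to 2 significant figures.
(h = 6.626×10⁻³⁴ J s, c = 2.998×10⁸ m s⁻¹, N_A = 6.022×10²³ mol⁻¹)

Product: 8.51 μmol = 8.51×10⁻⁶ mol.
Photon energy at 326 nm: hc/λ = (6.626×10⁻³⁴)(2.998×10⁸)/(326×10⁻⁹) = 6.093×10⁻¹⁹ J.
Energy delivered: (7.68 mW)(883 s) = 6.781 J.
Photons incident: 6.781 / 6.093×10⁻¹⁹ = 1.113×10¹⁹, i.e. 1.113×10¹⁹/6.022×10²³ = 1.848×10⁻⁵ mol.
Photons absorbed: 0.945 × 1.848×10⁻⁵ = 1.746×10⁻⁵ mol.
Φ = 8.51×10⁻⁶ mol / 1.746×10⁻⁵ mol photons = 0.49.

Φ = 0.49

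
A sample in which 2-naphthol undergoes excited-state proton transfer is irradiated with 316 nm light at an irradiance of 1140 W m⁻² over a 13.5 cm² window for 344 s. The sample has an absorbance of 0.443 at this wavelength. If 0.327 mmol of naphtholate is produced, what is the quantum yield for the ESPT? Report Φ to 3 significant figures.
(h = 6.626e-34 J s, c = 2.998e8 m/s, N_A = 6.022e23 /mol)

Φ = 0.366

Product: 0.327 mmol = 3.27e-4 mol.
Photon energy at 316 nm: hc/λ = (6.626e-34)(2.998e8)/(316e-9) = 6.286e-19 J.
Energy delivered: (1140 W m⁻²)(13.5e-4 m²)(344 s) = 529.4 J.
Photons incident: 529.4 / 6.286e-19 = 8.422e20, i.e. 8.422e20/6.022e23 = 0.001399 mol.
Fraction absorbed: 1 − 10^(−0.443) = 0.6394.
Photons absorbed: 0.6394 × 0.001399 = 8.945e-4 mol.
Φ = 3.27e-4 mol / 8.945e-4 mol photons = 0.366.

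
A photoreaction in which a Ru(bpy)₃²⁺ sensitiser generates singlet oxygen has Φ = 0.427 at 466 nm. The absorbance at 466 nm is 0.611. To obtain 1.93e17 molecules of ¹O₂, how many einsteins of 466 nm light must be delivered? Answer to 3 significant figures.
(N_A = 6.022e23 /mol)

9.94e-7 einstein

Product: 1.93e17 / 6.022e23 = 3.205e-7 mol.
Photons that must be absorbed: 3.205e-7 / 0.427 = 7.506e-7 mol.
Fraction absorbed: 1 − 10^(−0.611) = 0.7551.
Incident photons needed: 7.506e-7 / 0.7551 = 9.940e-7 mol.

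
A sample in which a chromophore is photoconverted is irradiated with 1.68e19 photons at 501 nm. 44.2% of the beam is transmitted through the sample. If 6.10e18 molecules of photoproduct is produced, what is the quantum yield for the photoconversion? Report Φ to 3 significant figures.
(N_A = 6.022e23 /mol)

Product: 6.10e18 / 6.022e23 = 1.013e-5 mol.
Moles of photons: 1.68e19 / 6.022e23 = 2.790e-5 mol.
Fraction absorbed: 1 − 44.2/100 = 0.5580.
Photons absorbed: 0.5580 × 2.790e-5 = 1.557e-5 mol.
Φ = 1.013e-5 mol / 1.557e-5 mol photons = 0.651.

Φ = 0.651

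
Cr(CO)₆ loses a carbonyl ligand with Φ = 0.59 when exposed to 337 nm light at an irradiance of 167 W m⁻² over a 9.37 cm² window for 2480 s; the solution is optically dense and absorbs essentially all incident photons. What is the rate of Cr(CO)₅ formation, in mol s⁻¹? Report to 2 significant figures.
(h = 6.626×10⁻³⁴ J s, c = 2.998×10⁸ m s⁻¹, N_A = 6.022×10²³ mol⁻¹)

2.6×10⁻⁷ mol s⁻¹

Photon energy at 337 nm: hc/λ = (6.626×10⁻³⁴)(2.998×10⁸)/(337×10⁻⁹) = 5.895×10⁻¹⁹ J.
Energy delivered: (167 W m⁻²)(9.37×10⁻⁴ m²)(2480 s) = 388.1 J.
Photons incident: 388.1 / 5.895×10⁻¹⁹ = 6.584×10²⁰, i.e. 6.584×10²⁰/6.022×10²³ = 0.001093 mol.
Product formed: 0.59 × 0.001093 = 6.449×10⁻⁴ mol.
Rate: 6.449×10⁻⁴ / 2480 s = 2.6×10⁻⁷ mol s⁻¹.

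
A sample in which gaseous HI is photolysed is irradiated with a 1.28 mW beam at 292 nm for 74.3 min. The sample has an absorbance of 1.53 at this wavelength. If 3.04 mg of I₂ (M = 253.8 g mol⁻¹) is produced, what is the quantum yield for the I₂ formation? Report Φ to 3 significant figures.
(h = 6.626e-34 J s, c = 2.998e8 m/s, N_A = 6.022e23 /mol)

Product: 3.04 mg / 253.8 g mol⁻¹ = 1.198e-5 mol.
Photon energy at 292 nm: hc/λ = (6.626e-34)(2.998e8)/(292e-9) = 6.803e-19 J.
Energy delivered: (1.28 mW)(4458 s) = 5.706 J.
Photons incident: 5.706 / 6.803e-19 = 8.387e18, i.e. 8.387e18/6.022e23 = 1.393e-5 mol.
Fraction absorbed: 1 − 10^(−1.53) = 0.9705.
Photons absorbed: 0.9705 × 1.393e-5 = 1.352e-5 mol.
Φ = 1.198e-5 mol / 1.352e-5 mol photons = 0.886.

Φ = 0.886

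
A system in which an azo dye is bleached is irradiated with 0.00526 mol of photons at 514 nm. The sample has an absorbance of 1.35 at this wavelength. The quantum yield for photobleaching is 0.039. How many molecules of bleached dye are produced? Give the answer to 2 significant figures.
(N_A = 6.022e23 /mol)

1.2e20 molecules

Fraction absorbed: 1 − 10^(−1.35) = 0.9553.
Photons absorbed: 0.9553 × 0.00526 = 0.005025 mol.
Product: Φ × n_abs = 0.039 × 0.005025 = 1.960e-4 mol.
As a count: 1.960e-4 × 6.022e23 = 1.2e20.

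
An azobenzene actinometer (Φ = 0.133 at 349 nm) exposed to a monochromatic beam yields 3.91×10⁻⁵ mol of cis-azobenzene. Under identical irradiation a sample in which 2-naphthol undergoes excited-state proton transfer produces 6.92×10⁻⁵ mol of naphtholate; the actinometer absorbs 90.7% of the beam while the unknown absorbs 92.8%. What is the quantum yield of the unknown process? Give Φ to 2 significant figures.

Φ = 0.23

Photons absorbed by the actinometer: 3.91×10⁻⁵ / 0.133 = 2.940×10⁻⁴ mol.
Incident flux: 2.940×10⁻⁴ / 0.907 = 3.241×10⁻⁴ einstein.
Absorbed by unknown: 0.928 × 3.241×10⁻⁴ = 3.008×10⁻⁴ mol.
Φ(unknown) = 6.92×10⁻⁵ / 3.008×10⁻⁴ = 0.23.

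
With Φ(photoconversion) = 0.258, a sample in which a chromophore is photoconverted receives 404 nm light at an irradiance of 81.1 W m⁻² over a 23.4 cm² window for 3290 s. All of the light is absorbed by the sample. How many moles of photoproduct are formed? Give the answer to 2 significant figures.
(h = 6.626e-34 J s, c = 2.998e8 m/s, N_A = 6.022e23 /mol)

5.4e-4 mol

Photon energy at 404 nm: hc/λ = (6.626e-34)(2.998e8)/(404e-9) = 4.917e-19 J.
Energy delivered: (81.1 W m⁻²)(23.4e-4 m²)(3290 s) = 624.4 J.
Photons incident: 624.4 / 4.917e-19 = 1.270e21, i.e. 1.270e21/6.022e23 = 0.002109 mol.
Product: Φ × n_abs = 0.258 × 0.002109 = 5.441e-4 mol.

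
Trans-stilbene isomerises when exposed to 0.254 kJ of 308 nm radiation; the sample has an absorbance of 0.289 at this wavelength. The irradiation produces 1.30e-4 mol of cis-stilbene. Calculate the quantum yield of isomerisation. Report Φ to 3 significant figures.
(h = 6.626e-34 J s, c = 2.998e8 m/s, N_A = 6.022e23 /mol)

Photon energy at 308 nm: hc/λ = (6.626e-34)(2.998e8)/(308e-9) = 6.450e-19 J.
Incident energy: 0.254 kJ = 254 J.
Photons incident: 254 / 6.450e-19 = 3.938e20, i.e. 3.938e20/6.022e23 = 6.539e-4 mol.
Fraction absorbed: 1 − 10^(−0.289) = 0.4860.
Photons absorbed: 0.4860 × 6.539e-4 = 3.178e-4 mol.
Φ = 1.30e-4 mol / 3.178e-4 mol photons = 0.409.

Φ = 0.409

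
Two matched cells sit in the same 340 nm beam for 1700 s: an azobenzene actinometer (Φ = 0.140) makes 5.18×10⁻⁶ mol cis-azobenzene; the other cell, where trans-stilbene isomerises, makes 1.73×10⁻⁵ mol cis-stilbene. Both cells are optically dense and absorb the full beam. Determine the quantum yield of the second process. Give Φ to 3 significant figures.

Photons absorbed by the actinometer: 5.18×10⁻⁶ / 0.140 = 3.700×10⁻⁵ mol.
Φ(unknown) = 1.73×10⁻⁵ / 3.700×10⁻⁵ = 0.468.

Φ = 0.468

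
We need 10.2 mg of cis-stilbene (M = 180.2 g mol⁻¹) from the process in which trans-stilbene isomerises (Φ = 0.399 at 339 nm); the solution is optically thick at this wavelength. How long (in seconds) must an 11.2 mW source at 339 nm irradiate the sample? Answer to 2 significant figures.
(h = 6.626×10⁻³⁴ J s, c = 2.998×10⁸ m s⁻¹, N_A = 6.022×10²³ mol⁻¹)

Product: 10.2 mg / 180.2 g mol⁻¹ = 5.660×10⁻⁵ mol.
Photons that must be absorbed: 5.660×10⁻⁵ / 0.399 = 1.419×10⁻⁴ mol.
Photon energy: hc/λ = 5.860×10⁻¹⁹ J; per mole, 3.529×10⁵ J mol⁻¹.
Energy required: 1.419×10⁻⁴ × 3.529×10⁵ = 50.08 J.
Time: 50.08 J / 0.0112 W = 4500 s.

t ≈ 4500 s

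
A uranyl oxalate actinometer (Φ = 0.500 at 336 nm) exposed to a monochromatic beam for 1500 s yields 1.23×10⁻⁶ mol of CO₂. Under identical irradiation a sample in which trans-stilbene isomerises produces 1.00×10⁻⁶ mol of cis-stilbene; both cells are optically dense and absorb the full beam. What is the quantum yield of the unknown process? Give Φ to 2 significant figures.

Φ = 0.41

Photons absorbed by the actinometer: 1.23×10⁻⁶ / 0.500 = 2.460×10⁻⁶ mol.
Φ(unknown) = 1.00×10⁻⁶ / 2.460×10⁻⁶ = 0.41.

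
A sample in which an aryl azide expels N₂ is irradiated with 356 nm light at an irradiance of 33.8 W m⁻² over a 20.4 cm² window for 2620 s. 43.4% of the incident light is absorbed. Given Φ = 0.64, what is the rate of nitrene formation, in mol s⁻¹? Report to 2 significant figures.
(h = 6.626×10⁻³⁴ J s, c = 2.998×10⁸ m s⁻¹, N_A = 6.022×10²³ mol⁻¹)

5.7×10⁻⁸ mol s⁻¹

Photon energy at 356 nm: hc/λ = (6.626×10⁻³⁴)(2.998×10⁸)/(356×10⁻⁹) = 5.580×10⁻¹⁹ J.
Energy delivered: (33.8 W m⁻²)(20.4×10⁻⁴ m²)(2620 s) = 180.7 J.
Photons incident: 180.7 / 5.580×10⁻¹⁹ = 3.238×10²⁰, i.e. 3.238×10²⁰/6.022×10²³ = 5.377×10⁻⁴ mol.
Photons absorbed: 0.434 × 5.377×10⁻⁴ = 2.334×10⁻⁴ mol.
Product formed: 0.64 × 2.334×10⁻⁴ = 1.494×10⁻⁴ mol.
Rate: 1.494×10⁻⁴ / 2620 s = 5.7×10⁻⁸ mol s⁻¹.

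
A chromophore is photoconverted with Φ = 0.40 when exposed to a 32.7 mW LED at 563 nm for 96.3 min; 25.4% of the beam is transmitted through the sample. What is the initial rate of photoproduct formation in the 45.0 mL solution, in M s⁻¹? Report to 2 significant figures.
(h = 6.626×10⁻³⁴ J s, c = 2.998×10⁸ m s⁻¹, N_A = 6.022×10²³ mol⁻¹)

1.0×10⁻⁶ M s⁻¹

Photon energy at 563 nm: hc/λ = (6.626×10⁻³⁴)(2.998×10⁸)/(563×10⁻⁹) = 3.528×10⁻¹⁹ J.
Energy delivered: (32.7 mW)(5778 s) = 188.9 J.
Photons incident: 188.9 / 3.528×10⁻¹⁹ = 5.354×10²⁰, i.e. 5.354×10²⁰/6.022×10²³ = 8.891×10⁻⁴ mol.
Fraction absorbed: 1 − 25.4/100 = 0.7460.
Photons absorbed: 0.7460 × 8.891×10⁻⁴ = 6.633×10⁻⁴ mol.
Product formed: 0.40 × 6.633×10⁻⁴ = 2.653×10⁻⁴ mol.
Rate: 2.653×10⁻⁴ mol / (5778 s × 0.045 L) = 1.0×10⁻⁶ M s⁻¹.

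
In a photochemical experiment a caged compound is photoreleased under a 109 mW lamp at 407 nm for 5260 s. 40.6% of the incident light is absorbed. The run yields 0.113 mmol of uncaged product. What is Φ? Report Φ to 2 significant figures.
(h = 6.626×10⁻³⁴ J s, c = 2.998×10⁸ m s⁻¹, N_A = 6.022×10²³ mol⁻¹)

Φ = 0.14

Product: 0.113 mmol = 1.13×10⁻⁴ mol.
Photon energy at 407 nm: hc/λ = (6.626×10⁻³⁴)(2.998×10⁸)/(407×10⁻⁹) = 4.881×10⁻¹⁹ J.
Energy delivered: (109 mW)(5260 s) = 573.3 J.
Photons incident: 573.3 / 4.881×10⁻¹⁹ = 1.175×10²¹, i.e. 1.175×10²¹/6.022×10²³ = 0.001951 mol.
Photons absorbed: 0.406 × 0.001951 = 7.921×10⁻⁴ mol.
Φ = 1.13×10⁻⁴ mol / 7.921×10⁻⁴ mol photons = 0.14.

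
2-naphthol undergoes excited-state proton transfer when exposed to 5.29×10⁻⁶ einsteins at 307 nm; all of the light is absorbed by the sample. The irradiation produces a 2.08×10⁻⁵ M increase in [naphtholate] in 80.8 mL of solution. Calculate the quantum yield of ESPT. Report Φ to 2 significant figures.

Φ = 0.32

Product: (2.08×10⁻⁵ M)(0.0808 L) = 1.681×10⁻⁶ mol.
Φ = 1.681×10⁻⁶ mol / 5.29×10⁻⁶ mol photons = 0.32.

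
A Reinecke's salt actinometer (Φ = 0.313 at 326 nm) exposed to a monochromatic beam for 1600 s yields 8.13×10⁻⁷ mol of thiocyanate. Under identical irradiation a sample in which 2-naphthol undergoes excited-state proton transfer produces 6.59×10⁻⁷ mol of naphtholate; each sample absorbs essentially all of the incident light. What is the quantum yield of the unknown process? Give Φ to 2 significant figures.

Photons absorbed by the actinometer: 8.13×10⁻⁷ / 0.313 = 2.597×10⁻⁶ mol.
Φ(unknown) = 6.59×10⁻⁷ / 2.597×10⁻⁶ = 0.25.

Φ = 0.25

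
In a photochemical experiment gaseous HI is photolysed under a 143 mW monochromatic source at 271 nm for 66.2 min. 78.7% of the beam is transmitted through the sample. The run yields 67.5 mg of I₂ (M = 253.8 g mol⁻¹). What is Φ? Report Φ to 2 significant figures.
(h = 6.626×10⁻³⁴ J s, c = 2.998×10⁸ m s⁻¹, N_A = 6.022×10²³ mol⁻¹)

Product: 67.5 mg / 253.8 g mol⁻¹ = 2.660×10⁻⁴ mol.
Photon energy at 271 nm: hc/λ = (6.626×10⁻³⁴)(2.998×10⁸)/(271×10⁻⁹) = 7.330×10⁻¹⁹ J.
Energy delivered: (143 mW)(3972 s) = 568.0 J.
Photons incident: 568.0 / 7.330×10⁻¹⁹ = 7.749×10²⁰, i.e. 7.749×10²⁰/6.022×10²³ = 0.001287 mol.
Fraction absorbed: 1 − 78.7/100 = 0.2130.
Photons absorbed: 0.2130 × 0.001287 = 2.741×10⁻⁴ mol.
Φ = 2.660×10⁻⁴ mol / 2.741×10⁻⁴ mol photons = 0.97.

Φ = 0.97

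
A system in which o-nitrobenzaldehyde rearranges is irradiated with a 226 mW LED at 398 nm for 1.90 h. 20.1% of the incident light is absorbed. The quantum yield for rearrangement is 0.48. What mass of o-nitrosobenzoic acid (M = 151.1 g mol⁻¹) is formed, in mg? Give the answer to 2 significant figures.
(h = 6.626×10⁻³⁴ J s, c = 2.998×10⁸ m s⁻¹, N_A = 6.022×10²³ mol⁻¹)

75 mg

Photon energy at 398 nm: hc/λ = (6.626×10⁻³⁴)(2.998×10⁸)/(398×10⁻⁹) = 4.991×10⁻¹⁹ J.
Energy delivered: (226 mW)(6840 s) = 1546 J.
Photons incident: 1546 / 4.991×10⁻¹⁹ = 3.098×10²¹, i.e. 3.098×10²¹/6.022×10²³ = 0.005144 mol.
Photons absorbed: 0.201 × 0.005144 = 0.001034 mol.
Product: Φ × n_abs = 0.48 × 0.001034 = 4.963×10⁻⁴ mol.
Mass: 4.963×10⁻⁴ × 151.1 = 0.07499 g = 75 mg.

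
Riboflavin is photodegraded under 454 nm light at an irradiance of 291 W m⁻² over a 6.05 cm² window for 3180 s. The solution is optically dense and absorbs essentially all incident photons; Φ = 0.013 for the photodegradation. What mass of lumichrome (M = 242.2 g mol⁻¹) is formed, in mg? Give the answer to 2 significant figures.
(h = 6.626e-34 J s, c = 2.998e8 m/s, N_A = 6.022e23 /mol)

Photon energy at 454 nm: hc/λ = (6.626e-34)(2.998e8)/(454e-9) = 4.375e-19 J.
Energy delivered: (291 W m⁻²)(6.05e-4 m²)(3180 s) = 559.9 J.
Photons incident: 559.9 / 4.375e-19 = 1.280e21, i.e. 1.280e21/6.022e23 = 0.002126 mol.
Product: Φ × n_abs = 0.013 × 0.002126 = 2.764e-5 mol.
Mass: 2.764e-5 × 242.2 = 0.006694 g = 6.7 mg.

6.7 mg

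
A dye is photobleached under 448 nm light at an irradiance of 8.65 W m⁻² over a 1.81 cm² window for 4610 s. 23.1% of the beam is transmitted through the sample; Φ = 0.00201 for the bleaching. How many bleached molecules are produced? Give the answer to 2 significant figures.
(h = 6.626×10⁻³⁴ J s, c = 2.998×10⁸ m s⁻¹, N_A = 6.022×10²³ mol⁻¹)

2.5×10¹⁶ bleached molecules

Photon energy at 448 nm: hc/λ = (6.626×10⁻³⁴)(2.998×10⁸)/(448×10⁻⁹) = 4.434×10⁻¹⁹ J.
Energy delivered: (8.65 W m⁻²)(1.81×10⁻⁴ m²)(4610 s) = 7.218 J.
Photons incident: 7.218 / 4.434×10⁻¹⁹ = 1.628×10¹⁹, i.e. 1.628×10¹⁹/6.022×10²³ = 2.703×10⁻⁵ mol.
Fraction absorbed: 1 − 23.1/100 = 0.7690.
Photons absorbed: 0.7690 × 2.703×10⁻⁵ = 2.079×10⁻⁵ mol.
Product: Φ × n_abs = 0.00201 × 2.079×10⁻⁵ = 4.179×10⁻⁸ mol.
As a count: 4.179×10⁻⁸ × 6.022×10²³ = 2.5×10¹⁶.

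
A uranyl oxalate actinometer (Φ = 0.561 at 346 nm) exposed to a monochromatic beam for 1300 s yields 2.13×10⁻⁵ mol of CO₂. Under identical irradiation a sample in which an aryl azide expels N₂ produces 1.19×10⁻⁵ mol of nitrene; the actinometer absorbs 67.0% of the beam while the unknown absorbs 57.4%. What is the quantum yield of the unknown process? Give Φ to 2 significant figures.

Photons absorbed by the actinometer: 2.13×10⁻⁵ / 0.561 = 3.797×10⁻⁵ mol.
Incident flux: 3.797×10⁻⁵ / 0.670 = 5.667×10⁻⁵ einstein.
Absorbed by unknown: 0.574 × 5.667×10⁻⁵ = 3.253×10⁻⁵ mol.
Φ(unknown) = 1.19×10⁻⁵ / 3.253×10⁻⁵ = 0.37.

Φ = 0.37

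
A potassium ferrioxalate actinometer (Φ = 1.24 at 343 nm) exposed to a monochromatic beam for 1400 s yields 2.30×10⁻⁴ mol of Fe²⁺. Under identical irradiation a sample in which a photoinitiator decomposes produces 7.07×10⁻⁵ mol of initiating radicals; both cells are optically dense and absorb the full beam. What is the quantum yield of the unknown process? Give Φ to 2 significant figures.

Photons absorbed by the actinometer: 2.30×10⁻⁴ / 1.24 = 1.855×10⁻⁴ mol.
Φ(unknown) = 7.07×10⁻⁵ / 1.855×10⁻⁴ = 0.38.

Φ = 0.38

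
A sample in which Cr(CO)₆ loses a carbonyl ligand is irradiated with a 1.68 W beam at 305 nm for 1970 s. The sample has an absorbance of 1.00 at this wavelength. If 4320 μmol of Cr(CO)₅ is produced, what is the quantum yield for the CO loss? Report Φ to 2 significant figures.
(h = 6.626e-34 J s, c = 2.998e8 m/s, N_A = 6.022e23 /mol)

Product: 4320 μmol = 0.00432 mol.
Photon energy at 305 nm: hc/λ = (6.626e-34)(2.998e8)/(305e-9) = 6.513e-19 J.
Energy delivered: (1.68 W)(1970 s) = 3310 J.
Photons incident: 3310 / 6.513e-19 = 5.082e21, i.e. 5.082e21/6.022e23 = 0.008439 mol.
Fraction absorbed: 1 − 10^(−1.00) = 0.9000.
Photons absorbed: 0.9000 × 0.008439 = 0.007595 mol.
Φ = 0.00432 mol / 0.007595 mol photons = 0.57.

Φ = 0.57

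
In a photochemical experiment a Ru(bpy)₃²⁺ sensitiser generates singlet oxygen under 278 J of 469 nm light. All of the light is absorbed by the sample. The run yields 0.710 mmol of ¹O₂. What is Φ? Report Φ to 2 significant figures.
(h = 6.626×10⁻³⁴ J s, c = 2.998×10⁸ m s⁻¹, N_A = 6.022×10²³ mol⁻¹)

Φ = 0.65

Product: 0.710 mmol = 7.10×10⁻⁴ mol.
Photon energy at 469 nm: hc/λ = (6.626×10⁻³⁴)(2.998×10⁸)/(469×10⁻⁹) = 4.236×10⁻¹⁹ J.
Photons incident: 278 / 4.236×10⁻¹⁹ = 6.563×10²⁰, i.e. 6.563×10²⁰/6.022×10²³ = 0.001090 mol.
Φ = 7.10×10⁻⁴ mol / 0.001090 mol photons = 0.65.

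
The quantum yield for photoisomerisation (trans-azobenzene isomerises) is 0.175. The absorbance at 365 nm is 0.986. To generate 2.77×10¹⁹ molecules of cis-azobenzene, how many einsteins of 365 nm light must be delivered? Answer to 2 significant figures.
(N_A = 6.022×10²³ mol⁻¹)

2.9×10⁻⁴ einstein

Product: 2.77×10¹⁹ / 6.022×10²³ = 4.600×10⁻⁵ mol.
Photons that must be absorbed: 4.600×10⁻⁵ / 0.175 = 2.629×10⁻⁴ mol.
Fraction absorbed: 1 − 10^(−0.986) = 0.8967.
Incident photons needed: 2.629×10⁻⁴ / 0.8967 = 2.932×10⁻⁴ mol.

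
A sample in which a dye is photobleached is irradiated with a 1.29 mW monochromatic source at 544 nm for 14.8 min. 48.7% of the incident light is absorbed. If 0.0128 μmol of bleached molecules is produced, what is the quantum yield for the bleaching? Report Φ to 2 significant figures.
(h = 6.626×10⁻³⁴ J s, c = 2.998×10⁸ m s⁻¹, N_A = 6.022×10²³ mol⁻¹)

Product: 0.0128 μmol = 1.28×10⁻⁸ mol.
Photon energy at 544 nm: hc/λ = (6.626×10⁻³⁴)(2.998×10⁸)/(544×10⁻⁹) = 3.652×10⁻¹⁹ J.
Energy delivered: (1.29 mW)(888 s) = 1.146 J.
Photons incident: 1.146 / 3.652×10⁻¹⁹ = 3.138×10¹⁸, i.e. 3.138×10¹⁸/6.022×10²³ = 5.211×10⁻⁶ mol.
Photons absorbed: 0.487 × 5.211×10⁻⁶ = 2.538×10⁻⁶ mol.
Φ = 1.28×10⁻⁸ mol / 2.538×10⁻⁶ mol photons = 0.0050.

Φ = 0.0050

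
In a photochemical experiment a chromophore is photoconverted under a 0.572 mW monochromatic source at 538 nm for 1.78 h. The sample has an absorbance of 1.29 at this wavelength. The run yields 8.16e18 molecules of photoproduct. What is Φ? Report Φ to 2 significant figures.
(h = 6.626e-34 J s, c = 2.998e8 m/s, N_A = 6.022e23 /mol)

Product: 8.16e18 / 6.022e23 = 1.355e-5 mol.
Photon energy at 538 nm: hc/λ = (6.626e-34)(2.998e8)/(538e-9) = 3.692e-19 J.
Energy delivered: (0.572 mW)(6408 s) = 3.665 J.
Photons incident: 3.665 / 3.692e-19 = 9.927e18, i.e. 9.927e18/6.022e23 = 1.648e-5 mol.
Fraction absorbed: 1 − 10^(−1.29) = 0.9487.
Photons absorbed: 0.9487 × 1.648e-5 = 1.563e-5 mol.
Φ = 1.355e-5 mol / 1.563e-5 mol photons = 0.87.

Φ = 0.87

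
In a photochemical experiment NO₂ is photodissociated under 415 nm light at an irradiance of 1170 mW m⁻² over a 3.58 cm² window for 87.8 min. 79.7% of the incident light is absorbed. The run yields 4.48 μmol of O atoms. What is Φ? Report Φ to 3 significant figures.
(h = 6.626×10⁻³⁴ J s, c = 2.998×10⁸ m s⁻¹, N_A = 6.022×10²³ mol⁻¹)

Product: 4.48 μmol = 4.48×10⁻⁶ mol.
Photon energy at 415 nm: hc/λ = (6.626×10⁻³⁴)(2.998×10⁸)/(415×10⁻⁹) = 4.787×10⁻¹⁹ J.
Energy delivered: (1170 mW m⁻²)(3.58×10⁻⁴ m²)(5268 s) = 2.207 J.
Photons incident: 2.207 / 4.787×10⁻¹⁹ = 4.610×10¹⁸, i.e. 4.610×10¹⁸/6.022×10²³ = 7.655×10⁻⁶ mol.
Photons absorbed: 0.797 × 7.655×10⁻⁶ = 6.101×10⁻⁶ mol.
Φ = 4.48×10⁻⁶ mol / 6.101×10⁻⁶ mol photons = 0.734.

Φ = 0.734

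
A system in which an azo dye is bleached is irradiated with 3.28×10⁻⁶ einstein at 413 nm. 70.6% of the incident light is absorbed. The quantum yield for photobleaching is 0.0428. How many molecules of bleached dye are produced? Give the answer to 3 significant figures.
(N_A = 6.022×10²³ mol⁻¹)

Photons absorbed: 0.706 × 3.28×10⁻⁶ = 2.316×10⁻⁶ mol.
Product: Φ × n_abs = 0.0428 × 2.316×10⁻⁶ = 9.912×10⁻⁸ mol.
As a count: 9.912×10⁻⁸ × 6.022×10²³ = 5.97×10¹⁶.

5.97×10¹⁶ molecules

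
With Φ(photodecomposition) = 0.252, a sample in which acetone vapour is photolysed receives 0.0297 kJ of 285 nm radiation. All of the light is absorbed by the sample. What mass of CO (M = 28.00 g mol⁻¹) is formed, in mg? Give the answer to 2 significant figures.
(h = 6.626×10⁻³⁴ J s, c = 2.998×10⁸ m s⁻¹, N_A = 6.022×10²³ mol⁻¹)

Photon energy at 285 nm: hc/λ = (6.626×10⁻³⁴)(2.998×10⁸)/(285×10⁻⁹) = 6.970×10⁻¹⁹ J.
Incident energy: 0.0297 kJ = 29.7 J.
Photons incident: 29.7 / 6.970×10⁻¹⁹ = 4.261×10¹⁹, i.e. 4.261×10¹⁹/6.022×10²³ = 7.076×10⁻⁵ mol.
Product: Φ × n_abs = 0.252 × 7.076×10⁻⁵ = 1.783×10⁻⁵ mol.
Mass: 1.783×10⁻⁵ × 28.00 = 4.992×10⁻⁴ g = 0.50 mg.

0.50 mg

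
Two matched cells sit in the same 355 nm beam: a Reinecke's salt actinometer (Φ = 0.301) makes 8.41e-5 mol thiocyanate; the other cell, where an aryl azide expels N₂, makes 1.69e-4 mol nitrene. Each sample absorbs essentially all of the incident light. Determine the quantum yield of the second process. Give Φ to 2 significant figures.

Photons absorbed by the actinometer: 8.41e-5 / 0.301 = 2.794e-4 mol.
Φ(unknown) = 1.69e-4 / 2.794e-4 = 0.60.

Φ = 0.60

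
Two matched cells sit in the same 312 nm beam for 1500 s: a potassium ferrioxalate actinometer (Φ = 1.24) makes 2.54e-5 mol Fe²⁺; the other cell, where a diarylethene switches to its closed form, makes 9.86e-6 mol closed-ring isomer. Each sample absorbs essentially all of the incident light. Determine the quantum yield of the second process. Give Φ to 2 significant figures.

Φ = 0.48

Photons absorbed by the actinometer: 2.54e-5 / 1.24 = 2.048e-5 mol.
Φ(unknown) = 9.86e-6 / 2.048e-5 = 0.48.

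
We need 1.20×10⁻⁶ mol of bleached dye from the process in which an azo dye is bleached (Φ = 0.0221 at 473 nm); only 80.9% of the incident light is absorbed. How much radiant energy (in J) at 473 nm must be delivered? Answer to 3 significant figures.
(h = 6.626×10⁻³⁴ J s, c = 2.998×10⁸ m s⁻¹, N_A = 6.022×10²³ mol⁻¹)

17.0 J

Photons that must be absorbed: 1.20×10⁻⁶ / 0.0221 = 5.430×10⁻⁵ mol.
Incident photons needed: 5.430×10⁻⁵ / 0.809 = 6.712×10⁻⁵ mol.
Photon energy: hc/λ = 4.200×10⁻¹⁹ J; per mole, 2.529×10⁵ J mol⁻¹.
Energy required: 6.712×10⁻⁵ × 2.529×10⁵ = 17.0 J.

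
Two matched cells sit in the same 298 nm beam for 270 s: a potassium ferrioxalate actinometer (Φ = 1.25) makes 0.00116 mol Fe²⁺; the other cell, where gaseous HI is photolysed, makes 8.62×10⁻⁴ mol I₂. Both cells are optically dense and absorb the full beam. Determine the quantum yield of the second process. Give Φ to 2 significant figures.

Photons absorbed by the actinometer: 0.00116 / 1.25 = 9.280×10⁻⁴ mol.
Φ(unknown) = 8.62×10⁻⁴ / 9.280×10⁻⁴ = 0.93.

Φ = 0.93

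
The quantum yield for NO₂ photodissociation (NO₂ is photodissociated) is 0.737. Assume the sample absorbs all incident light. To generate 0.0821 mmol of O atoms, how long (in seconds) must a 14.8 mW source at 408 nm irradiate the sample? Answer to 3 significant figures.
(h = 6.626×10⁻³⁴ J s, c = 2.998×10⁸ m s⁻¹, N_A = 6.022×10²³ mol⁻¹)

t ≈ 2210 s

Product: 0.0821 mmol = 8.21×10⁻⁵ mol.
Photons that must be absorbed: 8.21×10⁻⁵ / 0.737 = 1.114×10⁻⁴ mol.
Photon energy: hc/λ = 4.869×10⁻¹⁹ J; per mole, 2.932×10⁵ J mol⁻¹.
Energy required: 1.114×10⁻⁴ × 2.932×10⁵ = 32.66 J.
Time: 32.66 J / 0.0148 W = 2210 s.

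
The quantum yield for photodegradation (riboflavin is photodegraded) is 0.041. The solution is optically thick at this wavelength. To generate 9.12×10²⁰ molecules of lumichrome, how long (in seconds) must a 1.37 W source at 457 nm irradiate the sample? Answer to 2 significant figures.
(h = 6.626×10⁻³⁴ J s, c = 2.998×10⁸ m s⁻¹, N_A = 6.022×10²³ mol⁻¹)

Product: 9.12×10²⁰ / 6.022×10²³ = 0.001514 mol.
Photons that must be absorbed: 0.001514 / 0.041 = 0.03693 mol.
Photon energy: hc/λ = 4.347×10⁻¹⁹ J; per mole, 2.618×10⁵ J mol⁻¹.
Energy required: 0.03693 × 2.618×10⁵ = 9668 J.
Time: 9668 J / 1.37 W = 7100 s.

t ≈ 7100 s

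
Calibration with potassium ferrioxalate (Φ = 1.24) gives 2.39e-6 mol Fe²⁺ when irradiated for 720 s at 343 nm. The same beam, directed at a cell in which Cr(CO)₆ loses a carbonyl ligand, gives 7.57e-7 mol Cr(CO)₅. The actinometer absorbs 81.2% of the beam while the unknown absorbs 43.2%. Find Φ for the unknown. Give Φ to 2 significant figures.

Photons absorbed by the actinometer: 2.39e-6 / 1.24 = 1.927e-6 mol.
Incident flux: 1.927e-6 / 0.812 = 2.373e-6 einstein.
Absorbed by unknown: 0.432 × 2.373e-6 = 1.025e-6 mol.
Φ(unknown) = 7.57e-7 / 1.025e-6 = 0.74.

Φ = 0.74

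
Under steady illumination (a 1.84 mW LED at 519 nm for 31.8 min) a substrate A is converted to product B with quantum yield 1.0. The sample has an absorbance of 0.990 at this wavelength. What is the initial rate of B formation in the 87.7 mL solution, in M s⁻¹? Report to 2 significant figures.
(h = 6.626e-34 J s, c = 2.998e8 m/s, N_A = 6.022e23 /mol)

8.2e-8 M s⁻¹

Photon energy at 519 nm: hc/λ = (6.626e-34)(2.998e8)/(519e-9) = 3.828e-19 J.
Energy delivered: (1.84 mW)(1908 s) = 3.511 J.
Photons incident: 3.511 / 3.828e-19 = 9.172e18, i.e. 9.172e18/6.022e23 = 1.523e-5 mol.
Fraction absorbed: 1 − 10^(−0.990) = 0.8977.
Photons absorbed: 0.8977 × 1.523e-5 = 1.367e-5 mol.
Product formed: 1.0 × 1.367e-5 = 1.367e-5 mol.
Rate: 1.367e-5 mol / (1908 s × 0.0877 L) = 8.2e-8 M s⁻¹.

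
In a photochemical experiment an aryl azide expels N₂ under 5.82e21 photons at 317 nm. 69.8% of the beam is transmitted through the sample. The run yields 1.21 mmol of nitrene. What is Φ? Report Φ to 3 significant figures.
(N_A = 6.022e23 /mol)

Product: 1.21 mmol = 0.00121 mol.
Moles of photons: 5.82e21 / 6.022e23 = 0.009665 mol.
Fraction absorbed: 1 − 69.8/100 = 0.3020.
Photons absorbed: 0.3020 × 0.009665 = 0.002919 mol.
Φ = 0.00121 mol / 0.002919 mol photons = 0.415.

Φ = 0.415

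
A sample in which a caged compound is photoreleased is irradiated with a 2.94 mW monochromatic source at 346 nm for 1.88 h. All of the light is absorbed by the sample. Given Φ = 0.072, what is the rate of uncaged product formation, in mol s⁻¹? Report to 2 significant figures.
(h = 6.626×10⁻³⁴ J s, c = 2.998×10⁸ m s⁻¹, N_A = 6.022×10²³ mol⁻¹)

Photon energy at 346 nm: hc/λ = (6.626×10⁻³⁴)(2.998×10⁸)/(346×10⁻⁹) = 5.741×10⁻¹⁹ J.
Energy delivered: (2.94 mW)(6768 s) = 19.90 J.
Photons incident: 19.90 / 5.741×10⁻¹⁹ = 3.466×10¹⁹, i.e. 3.466×10¹⁹/6.022×10²³ = 5.756×10⁻⁵ mol.
Product formed: 0.072 × 5.756×10⁻⁵ = 4.144×10⁻⁶ mol.
Rate: 4.144×10⁻⁶ / 6768 s = 6.1×10⁻¹⁰ mol s⁻¹.

6.1×10⁻¹⁰ mol s⁻¹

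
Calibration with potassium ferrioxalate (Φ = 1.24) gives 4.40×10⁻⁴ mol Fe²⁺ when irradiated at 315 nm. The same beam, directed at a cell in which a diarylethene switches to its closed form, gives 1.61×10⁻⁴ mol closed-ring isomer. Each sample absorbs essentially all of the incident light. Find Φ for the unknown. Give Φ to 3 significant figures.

Φ = 0.454

Photons absorbed by the actinometer: 4.40×10⁻⁴ / 1.24 = 3.548×10⁻⁴ mol.
Φ(unknown) = 1.61×10⁻⁴ / 3.548×10⁻⁴ = 0.454.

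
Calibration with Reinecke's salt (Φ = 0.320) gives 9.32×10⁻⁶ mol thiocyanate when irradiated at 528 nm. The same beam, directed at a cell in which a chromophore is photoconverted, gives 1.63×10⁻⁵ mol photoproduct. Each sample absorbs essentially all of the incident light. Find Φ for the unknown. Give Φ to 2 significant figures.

Photons absorbed by the actinometer: 9.32×10⁻⁶ / 0.320 = 2.913×10⁻⁵ mol.
Φ(unknown) = 1.63×10⁻⁵ / 2.913×10⁻⁵ = 0.56.

Φ = 0.56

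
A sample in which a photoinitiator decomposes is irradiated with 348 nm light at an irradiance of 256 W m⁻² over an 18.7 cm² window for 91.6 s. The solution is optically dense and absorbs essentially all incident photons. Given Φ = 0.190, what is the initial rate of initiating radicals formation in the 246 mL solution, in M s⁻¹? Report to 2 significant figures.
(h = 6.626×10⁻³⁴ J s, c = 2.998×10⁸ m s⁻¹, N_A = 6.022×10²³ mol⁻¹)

1.1×10⁻⁶ M s⁻¹

Photon energy at 348 nm: hc/λ = (6.626×10⁻³⁴)(2.998×10⁸)/(348×10⁻⁹) = 5.708×10⁻¹⁹ J.
Energy delivered: (256 W m⁻²)(18.7×10⁻⁴ m²)(91.6 s) = 43.85 J.
Photons incident: 43.85 / 5.708×10⁻¹⁹ = 7.682×10¹⁹, i.e. 7.682×10¹⁹/6.022×10²³ = 1.276×10⁻⁴ mol.
Product formed: 0.190 × 1.276×10⁻⁴ = 2.424×10⁻⁵ mol.
Rate: 2.424×10⁻⁵ mol / (91.6 s × 0.246 L) = 1.1×10⁻⁶ M s⁻¹.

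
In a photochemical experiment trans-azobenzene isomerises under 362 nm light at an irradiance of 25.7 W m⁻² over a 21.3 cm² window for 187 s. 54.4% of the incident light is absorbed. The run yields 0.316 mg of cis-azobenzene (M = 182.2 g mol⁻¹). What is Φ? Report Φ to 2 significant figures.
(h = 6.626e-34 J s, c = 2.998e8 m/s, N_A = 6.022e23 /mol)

Φ = 0.10

Product: 0.316 mg / 182.2 g mol⁻¹ = 1.734e-6 mol.
Photon energy at 362 nm: hc/λ = (6.626e-34)(2.998e8)/(362e-9) = 5.487e-19 J.
Energy delivered: (25.7 W m⁻²)(21.3e-4 m²)(187 s) = 10.24 J.
Photons incident: 10.24 / 5.487e-19 = 1.866e19, i.e. 1.866e19/6.022e23 = 3.099e-5 mol.
Photons absorbed: 0.544 × 3.099e-5 = 1.686e-5 mol.
Φ = 1.734e-6 mol / 1.686e-5 mol photons = 0.10.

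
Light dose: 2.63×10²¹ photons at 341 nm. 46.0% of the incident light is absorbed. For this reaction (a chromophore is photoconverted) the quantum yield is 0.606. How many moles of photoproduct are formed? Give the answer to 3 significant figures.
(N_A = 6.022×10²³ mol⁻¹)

Moles of photons: 2.63×10²¹ / 6.022×10²³ = 0.004367 mol.
Photons absorbed: 0.460 × 0.004367 = 0.002009 mol.
Product: Φ × n_abs = 0.606 × 0.002009 = 0.001217 mol.

0.00122 mol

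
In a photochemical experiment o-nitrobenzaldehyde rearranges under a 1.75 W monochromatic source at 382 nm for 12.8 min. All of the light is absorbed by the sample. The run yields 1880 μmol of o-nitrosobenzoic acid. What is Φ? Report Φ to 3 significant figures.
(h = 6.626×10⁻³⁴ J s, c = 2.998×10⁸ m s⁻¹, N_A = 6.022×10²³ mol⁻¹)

Product: 1880 μmol = 0.00188 mol.
Photon energy at 382 nm: hc/λ = (6.626×10⁻³⁴)(2.998×10⁸)/(382×10⁻⁹) = 5.200×10⁻¹⁹ J.
Energy delivered: (1.75 W)(768 s) = 1344 J.
Photons incident: 1344 / 5.200×10⁻¹⁹ = 2.585×10²¹, i.e. 2.585×10²¹/6.022×10²³ = 0.004293 mol.
Φ = 0.00188 mol / 0.004293 mol photons = 0.438.

Φ = 0.438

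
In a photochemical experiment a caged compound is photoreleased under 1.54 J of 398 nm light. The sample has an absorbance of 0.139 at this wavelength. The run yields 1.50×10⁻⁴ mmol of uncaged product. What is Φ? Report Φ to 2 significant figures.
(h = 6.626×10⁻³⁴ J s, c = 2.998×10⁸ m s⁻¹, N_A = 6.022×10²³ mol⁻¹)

Product: 1.50×10⁻⁴ mmol = 1.50×10⁻⁷ mol.
Photon energy at 398 nm: hc/λ = (6.626×10⁻³⁴)(2.998×10⁸)/(398×10⁻⁹) = 4.991×10⁻¹⁹ J.
Photons incident: 1.54 / 4.991×10⁻¹⁹ = 3.086×10¹⁸, i.e. 3.086×10¹⁸/6.022×10²³ = 5.125×10⁻⁶ mol.
Fraction absorbed: 1 − 10^(−0.139) = 0.2739.
Photons absorbed: 0.2739 × 5.125×10⁻⁶ = 1.404×10⁻⁶ mol.
Φ = 1.50×10⁻⁷ mol / 1.404×10⁻⁶ mol photons = 0.11.

Φ = 0.11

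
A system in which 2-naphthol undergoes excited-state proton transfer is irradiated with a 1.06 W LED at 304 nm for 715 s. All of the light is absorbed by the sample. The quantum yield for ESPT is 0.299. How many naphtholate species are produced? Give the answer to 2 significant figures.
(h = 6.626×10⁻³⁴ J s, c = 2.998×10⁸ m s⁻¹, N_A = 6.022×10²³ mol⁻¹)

3.5×10²⁰ species

Photon energy at 304 nm: hc/λ = (6.626×10⁻³⁴)(2.998×10⁸)/(304×10⁻⁹) = 6.534×10⁻¹⁹ J.
Energy delivered: (1.06 W)(715 s) = 757.9 J.
Photons incident: 757.9 / 6.534×10⁻¹⁹ = 1.160×10²¹, i.e. 1.160×10²¹/6.022×10²³ = 0.001926 mol.
Product: Φ × n_abs = 0.299 × 0.001926 = 5.759×10⁻⁴ mol.
As a count: 5.759×10⁻⁴ × 6.022×10²³ = 3.5×10²⁰.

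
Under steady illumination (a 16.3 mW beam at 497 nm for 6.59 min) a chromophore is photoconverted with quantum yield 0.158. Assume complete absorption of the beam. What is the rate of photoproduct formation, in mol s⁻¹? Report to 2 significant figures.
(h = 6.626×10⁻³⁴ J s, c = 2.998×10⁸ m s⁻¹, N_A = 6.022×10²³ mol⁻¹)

1.1×10⁻⁸ mol s⁻¹

Photon energy at 497 nm: hc/λ = (6.626×10⁻³⁴)(2.998×10⁸)/(497×10⁻⁹) = 3.997×10⁻¹⁹ J.
Energy delivered: (16.3 mW)(395.4 s) = 6.445 J.
Photons incident: 6.445 / 3.997×10⁻¹⁹ = 1.612×10¹⁹, i.e. 1.612×10¹⁹/6.022×10²³ = 2.677×10⁻⁵ mol.
Product formed: 0.158 × 2.677×10⁻⁵ = 4.230×10⁻⁶ mol.
Rate: 4.230×10⁻⁶ / 395.4 s = 1.1×10⁻⁸ mol s⁻¹.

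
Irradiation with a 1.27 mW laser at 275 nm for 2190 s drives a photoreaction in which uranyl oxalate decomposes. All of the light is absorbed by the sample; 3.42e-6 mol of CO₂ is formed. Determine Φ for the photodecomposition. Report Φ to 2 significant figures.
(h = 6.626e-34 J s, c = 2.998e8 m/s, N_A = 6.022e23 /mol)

Photon energy at 275 nm: hc/λ = (6.626e-34)(2.998e8)/(275e-9) = 7.224e-19 J.
Energy delivered: (1.27 mW)(2190 s) = 2.781 J.
Photons incident: 2.781 / 7.224e-19 = 3.850e18, i.e. 3.850e18/6.022e23 = 6.393e-6 mol.
Φ = 3.42e-6 mol / 6.393e-6 mol photons = 0.53.

Φ = 0.53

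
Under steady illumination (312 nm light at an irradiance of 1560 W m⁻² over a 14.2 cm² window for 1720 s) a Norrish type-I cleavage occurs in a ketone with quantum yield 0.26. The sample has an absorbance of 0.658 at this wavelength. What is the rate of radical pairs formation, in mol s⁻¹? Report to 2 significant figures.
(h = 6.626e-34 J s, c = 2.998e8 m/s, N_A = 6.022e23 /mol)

1.2e-6 mol s⁻¹

Photon energy at 312 nm: hc/λ = (6.626e-34)(2.998e8)/(312e-9) = 6.367e-19 J.
Energy delivered: (1560 W m⁻²)(14.2e-4 m²)(1720 s) = 3810 J.
Photons incident: 3810 / 6.367e-19 = 5.984e21, i.e. 5.984e21/6.022e23 = 0.009937 mol.
Fraction absorbed: 1 − 10^(−0.658) = 0.7802.
Photons absorbed: 0.7802 × 0.009937 = 0.007753 mol.
Product formed: 0.26 × 0.007753 = 0.002016 mol.
Rate: 0.002016 / 1720 s = 1.2e-6 mol s⁻¹.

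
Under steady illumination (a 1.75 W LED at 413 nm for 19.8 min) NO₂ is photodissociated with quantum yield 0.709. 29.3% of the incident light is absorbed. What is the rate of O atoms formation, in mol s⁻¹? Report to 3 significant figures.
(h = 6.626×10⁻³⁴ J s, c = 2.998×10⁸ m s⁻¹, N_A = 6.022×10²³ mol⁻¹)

1.26×10⁻⁶ mol s⁻¹

Photon energy at 413 nm: hc/λ = (6.626×10⁻³⁴)(2.998×10⁸)/(413×10⁻⁹) = 4.810×10⁻¹⁹ J.
Energy delivered: (1.75 W)(1188 s) = 2079 J.
Photons incident: 2079 / 4.810×10⁻¹⁹ = 4.322×10²¹, i.e. 4.322×10²¹/6.022×10²³ = 0.007177 mol.
Photons absorbed: 0.293 × 0.007177 = 0.002103 mol.
Product formed: 0.709 × 0.002103 = 0.001491 mol.
Rate: 0.001491 / 1188 s = 1.26×10⁻⁶ mol s⁻¹.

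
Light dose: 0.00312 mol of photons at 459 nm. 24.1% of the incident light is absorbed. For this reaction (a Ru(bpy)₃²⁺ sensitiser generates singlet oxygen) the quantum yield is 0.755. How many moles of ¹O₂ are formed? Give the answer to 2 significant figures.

5.7e-4 mol

Photons absorbed: 0.241 × 0.00312 = 7.519e-4 mol.
Product: Φ × n_abs = 0.755 × 7.519e-4 = 5.677e-4 mol.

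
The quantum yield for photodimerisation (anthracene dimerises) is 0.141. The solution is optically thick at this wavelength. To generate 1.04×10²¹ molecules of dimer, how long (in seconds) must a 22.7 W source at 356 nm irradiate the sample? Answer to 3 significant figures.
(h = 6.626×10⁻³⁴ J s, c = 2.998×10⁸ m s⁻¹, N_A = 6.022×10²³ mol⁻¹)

t ≈ 181 s

Product: 1.04×10²¹ / 6.022×10²³ = 0.001727 mol.
Photons that must be absorbed: 0.001727 / 0.141 = 0.01225 mol.
Photon energy: hc/λ = 5.580×10⁻¹⁹ J; per mole, 3.360×10⁵ J mol⁻¹.
Energy required: 0.01225 × 3.360×10⁵ = 4116 J.
Time: 4116 J / 22.7 W = 181 s.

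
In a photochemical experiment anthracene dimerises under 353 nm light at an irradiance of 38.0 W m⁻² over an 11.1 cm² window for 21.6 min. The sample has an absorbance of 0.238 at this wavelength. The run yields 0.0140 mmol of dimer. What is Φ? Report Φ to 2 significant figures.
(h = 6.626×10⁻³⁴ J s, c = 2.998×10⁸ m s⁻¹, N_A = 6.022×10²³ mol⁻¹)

Φ = 0.21

Product: 0.0140 mmol = 1.40×10⁻⁵ mol.
Photon energy at 353 nm: hc/λ = (6.626×10⁻³⁴)(2.998×10⁸)/(353×10⁻⁹) = 5.627×10⁻¹⁹ J.
Energy delivered: (38.0 W m⁻²)(11.1×10⁻⁴ m²)(1296 s) = 54.67 J.
Photons incident: 54.67 / 5.627×10⁻¹⁹ = 9.716×10¹⁹, i.e. 9.716×10¹⁹/6.022×10²³ = 1.613×10⁻⁴ mol.
Fraction absorbed: 1 − 10^(−0.238) = 0.4219.
Photons absorbed: 0.4219 × 1.613×10⁻⁴ = 6.805×10⁻⁵ mol.
Φ = 1.40×10⁻⁵ mol / 6.805×10⁻⁵ mol photons = 0.21.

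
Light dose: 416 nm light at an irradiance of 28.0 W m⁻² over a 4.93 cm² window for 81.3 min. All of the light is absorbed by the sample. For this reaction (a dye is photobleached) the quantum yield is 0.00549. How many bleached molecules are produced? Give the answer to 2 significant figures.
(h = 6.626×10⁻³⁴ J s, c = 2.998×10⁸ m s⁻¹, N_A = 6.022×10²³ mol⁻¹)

7.7×10¹⁷ bleached molecules

Photon energy at 416 nm: hc/λ = (6.626×10⁻³⁴)(2.998×10⁸)/(416×10⁻⁹) = 4.775×10⁻¹⁹ J.
Energy delivered: (28.0 W m⁻²)(4.93×10⁻⁴ m²)(4878 s) = 67.34 J.
Photons incident: 67.34 / 4.775×10⁻¹⁹ = 1.410×10²⁰, i.e. 1.410×10²⁰/6.022×10²³ = 2.341×10⁻⁴ mol.
Product: Φ × n_abs = 0.00549 × 2.341×10⁻⁴ = 1.285×10⁻⁶ mol.
As a count: 1.285×10⁻⁶ × 6.022×10²³ = 7.7×10¹⁷.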